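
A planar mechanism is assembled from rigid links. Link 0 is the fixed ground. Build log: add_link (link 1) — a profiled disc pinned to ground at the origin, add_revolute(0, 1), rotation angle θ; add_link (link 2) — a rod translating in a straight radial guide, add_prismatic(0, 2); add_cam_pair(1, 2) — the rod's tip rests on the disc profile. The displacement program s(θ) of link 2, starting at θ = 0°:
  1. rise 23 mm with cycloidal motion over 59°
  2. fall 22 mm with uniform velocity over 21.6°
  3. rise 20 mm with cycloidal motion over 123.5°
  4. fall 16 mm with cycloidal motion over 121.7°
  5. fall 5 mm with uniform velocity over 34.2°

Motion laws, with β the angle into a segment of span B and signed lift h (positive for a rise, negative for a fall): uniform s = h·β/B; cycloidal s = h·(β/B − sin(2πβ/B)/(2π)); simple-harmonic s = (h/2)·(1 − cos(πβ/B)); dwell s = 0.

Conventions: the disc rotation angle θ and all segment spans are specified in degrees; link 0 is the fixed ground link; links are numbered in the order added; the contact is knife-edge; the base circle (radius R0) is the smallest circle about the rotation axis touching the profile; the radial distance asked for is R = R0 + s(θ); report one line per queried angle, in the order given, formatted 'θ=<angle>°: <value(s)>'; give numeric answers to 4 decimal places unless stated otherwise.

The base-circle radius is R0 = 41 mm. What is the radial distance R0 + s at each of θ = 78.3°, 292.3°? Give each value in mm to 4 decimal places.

seg 1 [0°–59°] cycloidal, h=23: full span → s += 23 → s = 23.0000
seg 2 [59°–80.6°] uniform, h=-22: θ=78.3° here. β=19.3, B=21.6. -22·19.3/21.6 = -19.6574 → s = 3.3426
seg 2 [59°–80.6°] uniform, h=-22: full span → s += -22 → s = 1.0000
seg 3 [80.6°–204.1°] cycloidal, h=20: full span → s += 20 → s = 21.0000
seg 4 [204.1°–325.8°] cycloidal, h=-16: θ=292.3° here. β=88.2, B=121.7. -16·(0.7247 − sin(2π·0.7247)/(2π)) = -14.1102 → s = 6.8898
θ=78.3°: R = R0 + s = 41 + 3.3426 = 44.3426
θ=292.3°: R = R0 + s = 41 + 6.8898 = 47.8898

θ=78.3°: 44.3426
θ=292.3°: 47.8898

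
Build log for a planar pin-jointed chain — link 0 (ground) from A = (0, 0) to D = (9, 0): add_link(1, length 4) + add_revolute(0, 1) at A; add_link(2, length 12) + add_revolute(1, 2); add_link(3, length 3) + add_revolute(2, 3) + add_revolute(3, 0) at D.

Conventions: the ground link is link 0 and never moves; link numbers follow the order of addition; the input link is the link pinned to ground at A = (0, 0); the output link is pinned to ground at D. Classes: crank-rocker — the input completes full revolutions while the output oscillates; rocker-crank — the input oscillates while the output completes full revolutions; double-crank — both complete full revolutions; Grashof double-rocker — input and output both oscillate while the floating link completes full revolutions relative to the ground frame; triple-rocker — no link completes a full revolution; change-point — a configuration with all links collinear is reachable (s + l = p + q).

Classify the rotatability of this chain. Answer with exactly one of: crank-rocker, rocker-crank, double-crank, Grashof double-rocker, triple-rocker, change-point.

lengths: ground=9, input=4, coupler=12, output=3
sorted: s=3 (shortest), l=12 (longest), p+q=13
s + l = 15 vs p + q = 13
s + l > p + q → non-Grashof → no link fully rotates → triple-rocker

triple-rocker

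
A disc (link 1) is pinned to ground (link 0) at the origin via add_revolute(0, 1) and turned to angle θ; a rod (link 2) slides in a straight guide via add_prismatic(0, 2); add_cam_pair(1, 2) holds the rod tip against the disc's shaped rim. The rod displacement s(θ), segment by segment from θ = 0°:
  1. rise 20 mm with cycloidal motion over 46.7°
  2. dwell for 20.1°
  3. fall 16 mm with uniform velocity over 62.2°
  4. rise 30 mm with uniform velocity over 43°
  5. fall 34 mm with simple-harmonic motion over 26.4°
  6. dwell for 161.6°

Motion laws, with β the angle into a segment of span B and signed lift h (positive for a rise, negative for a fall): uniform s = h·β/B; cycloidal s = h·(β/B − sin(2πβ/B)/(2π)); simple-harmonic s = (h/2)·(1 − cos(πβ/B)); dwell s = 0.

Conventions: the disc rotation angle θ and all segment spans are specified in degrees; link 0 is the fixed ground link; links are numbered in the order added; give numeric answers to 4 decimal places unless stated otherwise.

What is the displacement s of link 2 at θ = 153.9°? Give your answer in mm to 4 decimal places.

segment 1 (0° to 46.7°, cycloidal, h = 20) is passed completely: s = 0.0000 + (20) = 20.0000
segment 2 (46.7° to 66.8°, dwell): s unchanged at 20.0000
segment 3 (66.8° to 129°, uniform, h = -16) is passed completely: s = 20.0000 + (-16) = 4.0000
θ = 153.9° falls in segment 4 (129° to 172°, uniform, h = 30): β = 153.9 − 129 = 24.9°, B = 43°; Δs = 30·24.9/43 = 17.3721; s = 4.0000 + 17.3721 = 21.3721

21.3721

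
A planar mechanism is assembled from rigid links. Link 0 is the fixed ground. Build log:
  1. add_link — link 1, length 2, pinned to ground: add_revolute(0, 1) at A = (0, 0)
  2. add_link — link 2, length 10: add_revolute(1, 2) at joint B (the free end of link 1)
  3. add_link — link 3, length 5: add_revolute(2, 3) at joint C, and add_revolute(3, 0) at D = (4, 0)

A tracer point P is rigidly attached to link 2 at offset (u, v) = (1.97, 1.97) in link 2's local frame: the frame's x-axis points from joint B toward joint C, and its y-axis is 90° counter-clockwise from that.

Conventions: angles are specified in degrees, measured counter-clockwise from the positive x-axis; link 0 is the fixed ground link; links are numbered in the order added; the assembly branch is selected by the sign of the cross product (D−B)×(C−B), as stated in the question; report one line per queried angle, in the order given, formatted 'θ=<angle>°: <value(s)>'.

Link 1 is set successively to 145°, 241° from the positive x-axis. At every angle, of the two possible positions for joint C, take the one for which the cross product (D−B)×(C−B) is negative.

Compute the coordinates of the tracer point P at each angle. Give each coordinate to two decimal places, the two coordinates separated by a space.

A=(0,0), D=(4.00,0)
θ=145°: B = A + 2.00·(cos145°, sin145°) = (-1.6383, 1.1472)
θ=145°: |BD| = 5.7538
θ=145°: circle(B,10.00) ∩ circle(D,5.00): a=9.3943, h=3.4274
θ=145°:   candidates: C₊=(8.2507,2.6327) cross=19.720; C₋=(6.8841,-4.0844) cross=-19.720
θ=145°:   branch - wants cross < 0 → take C=(6.8841,-4.0844) (cross=-19.720)
θ=145°: ex = (C−B)/|BC| = (0.8522,-0.5232); ey = (0.5232,0.8522)
θ=145°: P = B + 1.97·ex + 1.97·ey = (1.0712,1.7955)
θ=241°: B = A + 2.00·(cos241°, sin241°) = (-0.9696, -1.7492)
θ=241°: |BD| = 5.2685
θ=241°: circle(B,10.00) ∩ circle(D,5.00): a=9.7520, h=2.2131
θ=241°:   candidates: C₊=(7.4944,3.5762) cross=11.660; C₋=(8.9640,-0.5989) cross=-11.660
θ=241°:   branch - wants cross < 0 → take C=(8.9640,-0.5989) (cross=-11.660)
θ=241°: ex = (C−B)/|BC| = (0.9934,0.1150); ey = (-0.1150,0.9934)
θ=241°: P = B + 1.97·ex + 1.97·ey = (0.7607,0.4343)

θ=145°: 1.07 1.80
θ=241°: 0.76 0.43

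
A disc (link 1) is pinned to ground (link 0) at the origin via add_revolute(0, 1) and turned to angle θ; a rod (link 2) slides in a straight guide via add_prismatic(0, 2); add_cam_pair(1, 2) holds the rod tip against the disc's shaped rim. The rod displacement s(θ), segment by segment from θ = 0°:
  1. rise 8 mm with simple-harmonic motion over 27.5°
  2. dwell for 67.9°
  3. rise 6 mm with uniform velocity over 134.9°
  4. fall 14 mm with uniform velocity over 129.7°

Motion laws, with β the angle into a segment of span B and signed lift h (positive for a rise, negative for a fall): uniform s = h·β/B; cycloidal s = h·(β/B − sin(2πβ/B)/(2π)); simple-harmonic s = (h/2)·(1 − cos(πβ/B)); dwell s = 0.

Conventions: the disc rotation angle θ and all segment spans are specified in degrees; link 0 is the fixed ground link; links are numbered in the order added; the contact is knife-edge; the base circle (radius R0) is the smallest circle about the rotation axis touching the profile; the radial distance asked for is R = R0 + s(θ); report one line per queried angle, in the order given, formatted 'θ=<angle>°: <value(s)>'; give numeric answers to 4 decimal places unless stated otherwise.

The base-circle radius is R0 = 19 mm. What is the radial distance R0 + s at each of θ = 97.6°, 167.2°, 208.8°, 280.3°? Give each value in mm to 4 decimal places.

segment 1 (0° to 27.5°, simple-harmonic, h = 8) is passed completely: s = 0.0000 + (8) = 8.0000
segment 2 (27.5° to 95.4°, dwell): s unchanged at 8.0000
θ = 97.6° falls in segment 3 (95.4° to 230.3°, uniform, h = 6): β = 97.6 − 95.4 = 2.2°, B = 134.9°; Δs = 6·2.2/134.9 = 0.0979; s = 8.0000 + 0.0979 = 8.0979
θ = 167.2° falls in segment 3 (95.4° to 230.3°, uniform, h = 6): β = 167.2 − 95.4 = 71.8°, B = 134.9°; Δs = 6·71.8/134.9 = 3.1935; s = 8.0000 + 3.1935 = 11.1935
θ = 208.8° falls in segment 3 (95.4° to 230.3°, uniform, h = 6): β = 208.8 − 95.4 = 113.4°, B = 134.9°; Δs = 6·113.4/134.9 = 5.0437; s = 8.0000 + 5.0437 = 13.0437
segment 3 (95.4° to 230.3°, uniform, h = 6) is passed completely: s = 8.0000 + (6) = 14.0000
θ = 280.3° falls in segment 4 (230.3° to 360°, uniform, h = -14): β = 280.3 − 230.3 = 50°, B = 129.7°; Δs = -14·50/129.7 = -5.3971; s = 14.0000 − 5.3971 = 8.6029
θ=97.6°: R = R0 + s = 19 + 8.0979 = 27.0979
θ=167.2°: R = R0 + s = 19 + 11.1935 = 30.1935
θ=208.8°: R = R0 + s = 19 + 13.0437 = 32.0437
θ=280.3°: R = R0 + s = 19 + 8.6029 = 27.6029

θ=97.6°: 27.0979
θ=167.2°: 30.1935
θ=208.8°: 32.0437
θ=280.3°: 27.6029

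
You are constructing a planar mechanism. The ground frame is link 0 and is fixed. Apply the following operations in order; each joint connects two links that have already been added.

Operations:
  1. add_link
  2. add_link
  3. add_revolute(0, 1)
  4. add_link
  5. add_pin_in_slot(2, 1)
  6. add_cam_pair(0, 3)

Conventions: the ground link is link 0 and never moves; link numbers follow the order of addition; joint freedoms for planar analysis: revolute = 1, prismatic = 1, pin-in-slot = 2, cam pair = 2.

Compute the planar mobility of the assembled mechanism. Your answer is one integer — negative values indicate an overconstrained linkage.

link 0 = ground. State L|J1|J2 = 1|0|0
+link1  2|0|0
+link2  3|0|0
R(0,1) f=1→J1  3|1|0
+link3  4|1|0
PS(2,1) f=2→J2  4|1|1
C(0,3) f=2→J2  4|1|2
M = 3(4−1)−2·1−2 = 9−2−2 = 5

M = 5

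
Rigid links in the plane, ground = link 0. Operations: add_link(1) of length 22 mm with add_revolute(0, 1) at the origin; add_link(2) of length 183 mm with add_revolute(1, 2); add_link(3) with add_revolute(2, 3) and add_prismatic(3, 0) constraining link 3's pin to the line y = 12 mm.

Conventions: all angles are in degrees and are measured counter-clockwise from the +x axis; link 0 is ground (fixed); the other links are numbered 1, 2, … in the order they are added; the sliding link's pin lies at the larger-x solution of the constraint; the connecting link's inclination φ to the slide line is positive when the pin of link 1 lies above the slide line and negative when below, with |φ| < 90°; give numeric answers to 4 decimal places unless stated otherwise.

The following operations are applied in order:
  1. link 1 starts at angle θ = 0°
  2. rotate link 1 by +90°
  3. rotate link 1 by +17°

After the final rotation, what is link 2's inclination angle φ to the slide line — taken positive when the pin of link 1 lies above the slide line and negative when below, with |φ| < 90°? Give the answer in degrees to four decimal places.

geometry: r = 22 mm, L = 183 mm, e = 12 mm; θ starts at 0°
rotate link 1 by +90°: θ ← 0° +90° = 90°
rotate link 1 by +17°: θ ← 90° +17° = 107°
h = r sin θ − e = 21.038705 − 12 = 9.038705
sin φ = h / L = 9.038705 / 183 = 0.04939183
φ = arcsin(0.04939183) = 2.831095°

2.8311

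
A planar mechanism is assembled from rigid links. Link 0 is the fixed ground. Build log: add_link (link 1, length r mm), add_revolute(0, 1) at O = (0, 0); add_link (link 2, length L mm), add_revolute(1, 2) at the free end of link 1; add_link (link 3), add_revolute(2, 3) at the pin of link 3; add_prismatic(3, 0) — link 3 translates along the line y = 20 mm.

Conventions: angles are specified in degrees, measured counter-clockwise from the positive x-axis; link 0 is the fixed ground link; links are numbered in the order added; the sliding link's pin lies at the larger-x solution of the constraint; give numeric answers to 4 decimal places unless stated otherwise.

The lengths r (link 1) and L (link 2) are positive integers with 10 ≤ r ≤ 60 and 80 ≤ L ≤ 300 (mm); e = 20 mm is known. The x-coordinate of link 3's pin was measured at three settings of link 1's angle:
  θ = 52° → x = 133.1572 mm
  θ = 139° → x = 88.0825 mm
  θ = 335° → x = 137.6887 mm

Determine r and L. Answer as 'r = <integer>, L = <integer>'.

constraint per measurement: (x − r cos θ)² + (r sin θ − e)² = L²
subtracting the θ₁ and θ₂ equations cancels the r² and L² terms:
r = (x₁² − x₂²) / (2[(x₁cos θ₁ + e sin θ₁) − (x₂cos θ₂ + e sin θ₂)]) = 33.0000 → r = 33
L² = (x₁ − r cos θ₁)² + (r sin θ₁ − e)² = 12769.0017 → L = 113.0000 → L = 113
check at θ₃=335°: x = 137.6887 (printed 137.6887) ✓

r = 33, L = 113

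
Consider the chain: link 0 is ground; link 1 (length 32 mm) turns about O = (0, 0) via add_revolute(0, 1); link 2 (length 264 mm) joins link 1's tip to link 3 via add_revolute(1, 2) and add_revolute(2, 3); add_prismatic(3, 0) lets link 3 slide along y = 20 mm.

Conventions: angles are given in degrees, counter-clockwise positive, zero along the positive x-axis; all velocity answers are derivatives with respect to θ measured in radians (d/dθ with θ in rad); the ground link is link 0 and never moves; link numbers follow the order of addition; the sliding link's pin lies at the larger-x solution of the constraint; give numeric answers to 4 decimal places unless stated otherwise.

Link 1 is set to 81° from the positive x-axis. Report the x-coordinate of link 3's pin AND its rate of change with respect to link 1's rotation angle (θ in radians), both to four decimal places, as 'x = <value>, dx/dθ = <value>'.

geometry: r = 32 mm, L = 264 mm, e = 20 mm
crank pin P = (r cos θ, r sin θ) = (5.005903, 31.606027)
h = r sin θ − e = 31.606027 − 20 = 11.606027
x = r cos θ + √(L² − h²) = 5.005903 + 263.744763 = 268.750666
dx/dθ = −r sin θ − h·r cos θ/√(L² − h²) (θ in radians; h = 11.606027) = -31.826310

x = 268.7507, dx/dθ = -31.8263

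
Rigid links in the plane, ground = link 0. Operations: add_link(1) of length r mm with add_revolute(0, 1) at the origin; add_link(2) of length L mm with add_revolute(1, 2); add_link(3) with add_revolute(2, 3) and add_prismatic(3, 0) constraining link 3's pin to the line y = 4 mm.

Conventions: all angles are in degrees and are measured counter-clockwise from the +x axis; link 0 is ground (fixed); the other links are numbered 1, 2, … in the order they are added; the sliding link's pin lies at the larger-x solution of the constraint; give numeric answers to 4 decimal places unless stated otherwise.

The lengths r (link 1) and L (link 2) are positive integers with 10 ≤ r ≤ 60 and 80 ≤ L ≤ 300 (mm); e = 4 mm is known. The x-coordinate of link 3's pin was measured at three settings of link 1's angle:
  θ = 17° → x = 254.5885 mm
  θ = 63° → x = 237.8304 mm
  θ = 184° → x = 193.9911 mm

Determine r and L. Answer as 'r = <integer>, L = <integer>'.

constraint per measurement: (x − r cos θ)² + (r sin θ − e)² = L²
subtracting the θ₁ and θ₂ equations cancels the r² and L² terms:
r = (x₁² − x₂²) / (2[(x₁cos θ₁ + e sin θ₁) − (x₂cos θ₂ + e sin θ₂)]) = 31.0000 → r = 31
L² = (x₁ − r cos θ₁)² + (r sin θ₁ − e)² = 50625.0162 → L = 225.0000 → L = 225
check at θ₃=184°: x = 193.9911 (printed 193.9911) ✓

r = 31, L = 225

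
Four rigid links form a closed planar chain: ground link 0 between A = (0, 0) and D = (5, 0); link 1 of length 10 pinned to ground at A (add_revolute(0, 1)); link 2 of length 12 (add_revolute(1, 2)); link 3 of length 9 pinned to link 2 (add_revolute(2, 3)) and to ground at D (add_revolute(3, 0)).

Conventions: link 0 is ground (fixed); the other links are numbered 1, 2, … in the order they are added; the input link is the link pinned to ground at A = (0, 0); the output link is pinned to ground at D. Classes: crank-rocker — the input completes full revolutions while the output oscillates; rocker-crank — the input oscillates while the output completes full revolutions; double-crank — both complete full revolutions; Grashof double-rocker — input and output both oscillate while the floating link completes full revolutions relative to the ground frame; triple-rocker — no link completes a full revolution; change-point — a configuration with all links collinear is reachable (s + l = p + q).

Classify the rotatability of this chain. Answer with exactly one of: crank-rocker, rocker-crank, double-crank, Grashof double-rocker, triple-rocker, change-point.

lengths: ground=5, input=10, coupler=12, output=9
sorted: s=5 (shortest), l=12 (longest), p+q=19
s + l = 17 vs p + q = 19
s + l < p + q (Grashof) with shortest = ground link → double-crank

double-crank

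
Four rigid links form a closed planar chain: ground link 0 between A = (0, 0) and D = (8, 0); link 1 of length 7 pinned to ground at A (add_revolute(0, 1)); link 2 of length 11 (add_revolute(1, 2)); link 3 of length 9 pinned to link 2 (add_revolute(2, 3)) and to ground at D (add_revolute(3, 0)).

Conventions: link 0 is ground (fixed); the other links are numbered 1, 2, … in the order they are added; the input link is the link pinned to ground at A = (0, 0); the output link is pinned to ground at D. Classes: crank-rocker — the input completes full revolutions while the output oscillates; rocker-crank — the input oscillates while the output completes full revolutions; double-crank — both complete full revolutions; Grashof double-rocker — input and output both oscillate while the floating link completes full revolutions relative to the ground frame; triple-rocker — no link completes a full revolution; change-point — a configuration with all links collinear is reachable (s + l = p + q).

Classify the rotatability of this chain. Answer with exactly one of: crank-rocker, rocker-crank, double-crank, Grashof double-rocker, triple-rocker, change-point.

lengths: ground=8, input=7, coupler=11, output=9
sorted: s=7 (shortest), l=11 (longest), p+q=17
s + l = 18 vs p + q = 17
s + l > p + q → non-Grashof → no link fully rotates → triple-rocker

triple-rocker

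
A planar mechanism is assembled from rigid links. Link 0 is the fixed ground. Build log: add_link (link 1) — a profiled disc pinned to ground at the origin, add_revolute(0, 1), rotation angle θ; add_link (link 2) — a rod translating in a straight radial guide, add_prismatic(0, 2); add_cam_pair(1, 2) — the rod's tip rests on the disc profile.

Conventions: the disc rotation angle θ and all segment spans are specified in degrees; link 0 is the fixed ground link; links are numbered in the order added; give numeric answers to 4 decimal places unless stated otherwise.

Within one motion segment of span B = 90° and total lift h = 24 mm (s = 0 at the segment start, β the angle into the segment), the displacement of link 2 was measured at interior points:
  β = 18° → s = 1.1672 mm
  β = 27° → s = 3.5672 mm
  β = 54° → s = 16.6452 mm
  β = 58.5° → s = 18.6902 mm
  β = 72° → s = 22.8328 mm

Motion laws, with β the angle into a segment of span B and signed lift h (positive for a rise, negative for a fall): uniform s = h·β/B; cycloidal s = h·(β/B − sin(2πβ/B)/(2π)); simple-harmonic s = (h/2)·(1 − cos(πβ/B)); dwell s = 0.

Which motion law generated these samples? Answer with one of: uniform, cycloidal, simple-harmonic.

candidates at β/B = r: uniform s = h·r (linear in β); cycloidal s = h·(r − sin(2πr)/(2π)); simple-harmonic s = (h/2)(1 − cos(πr))
β=18°: printed 1.1672 | uniform 4.8000, cycloidal 1.1672, simple-harmonic 2.2918
β=27°: printed 3.5672 | uniform 7.2000, cycloidal 3.5672, simple-harmonic 4.9466
β=54°: printed 16.6452 | uniform 14.4000, cycloidal 16.6452, simple-harmonic 15.7082
β=58.5°: printed 18.6902 | uniform 15.6000, cycloidal 18.6902, simple-harmonic 17.4479
β=72°: printed 22.8328 | uniform 19.2000, cycloidal 22.8328, simple-harmonic 21.7082
only one law matches every sample → cycloidal

cycloidal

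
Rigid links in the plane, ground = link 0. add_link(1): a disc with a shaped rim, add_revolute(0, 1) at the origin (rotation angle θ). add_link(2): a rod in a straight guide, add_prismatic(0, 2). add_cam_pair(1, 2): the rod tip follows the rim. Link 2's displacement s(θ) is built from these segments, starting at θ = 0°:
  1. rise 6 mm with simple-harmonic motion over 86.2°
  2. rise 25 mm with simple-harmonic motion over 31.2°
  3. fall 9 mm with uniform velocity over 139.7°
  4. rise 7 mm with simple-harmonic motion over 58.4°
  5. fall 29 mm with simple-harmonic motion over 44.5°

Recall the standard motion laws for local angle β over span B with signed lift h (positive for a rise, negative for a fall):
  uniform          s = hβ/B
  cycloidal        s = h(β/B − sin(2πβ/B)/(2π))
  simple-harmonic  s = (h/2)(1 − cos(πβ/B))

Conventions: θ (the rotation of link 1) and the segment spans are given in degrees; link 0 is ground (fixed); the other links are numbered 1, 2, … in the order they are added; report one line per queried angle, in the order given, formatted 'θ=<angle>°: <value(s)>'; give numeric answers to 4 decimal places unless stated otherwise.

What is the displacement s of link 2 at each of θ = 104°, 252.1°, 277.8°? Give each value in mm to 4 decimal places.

segment 1 (0° to 86.2°, simple-harmonic, h = 6) is passed completely: s = 0.0000 + (6) = 6.0000
θ = 104° falls in segment 2 (86.2° to 117.4°, simple-harmonic, h = 25): β = 104 − 86.2 = 17.8°, B = 31.2°; Δs = 25/2·(1 − cos(π·0.5705)) = 15.2464; s = 6.0000 + 15.2464 = 21.2464
segment 2 (86.2° to 117.4°, simple-harmonic, h = 25) is passed completely: s = 6.0000 + (25) = 31.0000
θ = 252.1° falls in segment 3 (117.4° to 257.1°, uniform, h = -9): β = 252.1 − 117.4 = 134.7°, B = 139.7°; Δs = -9·134.7/139.7 = -8.6779; s = 31.0000 − 8.6779 = 22.3221
segment 3 (117.4° to 257.1°, uniform, h = -9) is passed completely: s = 31.0000 + (-9) = 22.0000
θ = 277.8° falls in segment 4 (257.1° to 315.5°, simple-harmonic, h = 7): β = 277.8 − 257.1 = 20.7°, B = 58.4°; Δs = 7/2·(1 − cos(π·0.3545)) = 1.9548; s = 22.0000 + 1.9548 = 23.9548

θ=104°: 21.2464
θ=252.1°: 22.3221
θ=277.8°: 23.9548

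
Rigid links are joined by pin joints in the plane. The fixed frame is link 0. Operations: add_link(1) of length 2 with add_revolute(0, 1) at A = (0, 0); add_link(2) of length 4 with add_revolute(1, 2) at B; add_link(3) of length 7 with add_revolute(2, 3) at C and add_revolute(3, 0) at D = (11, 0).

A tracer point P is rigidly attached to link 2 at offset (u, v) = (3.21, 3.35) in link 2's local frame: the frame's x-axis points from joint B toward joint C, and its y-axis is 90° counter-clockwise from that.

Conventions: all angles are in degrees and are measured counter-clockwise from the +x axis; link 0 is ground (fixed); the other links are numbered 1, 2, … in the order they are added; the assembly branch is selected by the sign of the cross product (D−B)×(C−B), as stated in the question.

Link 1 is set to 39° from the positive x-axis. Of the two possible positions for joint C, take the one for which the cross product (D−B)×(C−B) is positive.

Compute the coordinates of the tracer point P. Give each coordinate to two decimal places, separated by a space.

A=(0,0), D=(11.00,0)
B = A + 2.00·(cos39°, sin39°) = (1.5543, 1.2586)
|BD| = 9.5292
circle(B,4.00) ∩ circle(D,7.00): a=3.0331, h=2.6078
  candidates: C₊=(4.9052,3.4429) cross=24.850; C₋=(4.2164,-1.7269) cross=-24.850
  branch + wants cross > 0 → take C=(4.9052,3.4429) (cross=24.850)
ex = (C−B)/|BC| = (0.8377,0.5461); ey = (-0.5461,0.8377)
P = B + 3.21·ex + 3.35·ey = (2.4141,5.8180)

2.41 5.82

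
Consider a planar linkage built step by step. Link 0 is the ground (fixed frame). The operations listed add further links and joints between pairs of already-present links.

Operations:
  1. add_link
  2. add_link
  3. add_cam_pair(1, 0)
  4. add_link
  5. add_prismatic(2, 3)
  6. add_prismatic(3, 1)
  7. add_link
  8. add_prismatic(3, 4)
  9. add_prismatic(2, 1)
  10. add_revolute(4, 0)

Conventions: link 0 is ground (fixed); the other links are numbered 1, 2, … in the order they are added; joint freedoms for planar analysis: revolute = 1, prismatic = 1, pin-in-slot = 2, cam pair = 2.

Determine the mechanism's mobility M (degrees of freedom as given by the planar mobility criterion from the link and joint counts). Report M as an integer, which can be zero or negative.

L=1 J1=0 J2=0
add link → L=2 J1=0 J2=0
add link → L=3 J1=0 J2=0
C@1,0 dof=2 J2 → L=3 J1=0 J2=1
add link → L=4 J1=0 J2=1
P@2,3 dof=1 J1 → L=4 J1=1 J2=1
P@3,1 dof=1 J1 → L=4 J1=2 J2=1
add link → L=5 J1=2 J2=1
P@3,4 dof=1 J1 → L=5 J1=3 J2=1
P@2,1 dof=1 J1 → L=5 J1=4 J2=1
R@4,0 dof=1 J1 → L=5 J1=5 J2=1
M=3(L−1)−2J1−J2=3·4−2·5−1=1

M = 1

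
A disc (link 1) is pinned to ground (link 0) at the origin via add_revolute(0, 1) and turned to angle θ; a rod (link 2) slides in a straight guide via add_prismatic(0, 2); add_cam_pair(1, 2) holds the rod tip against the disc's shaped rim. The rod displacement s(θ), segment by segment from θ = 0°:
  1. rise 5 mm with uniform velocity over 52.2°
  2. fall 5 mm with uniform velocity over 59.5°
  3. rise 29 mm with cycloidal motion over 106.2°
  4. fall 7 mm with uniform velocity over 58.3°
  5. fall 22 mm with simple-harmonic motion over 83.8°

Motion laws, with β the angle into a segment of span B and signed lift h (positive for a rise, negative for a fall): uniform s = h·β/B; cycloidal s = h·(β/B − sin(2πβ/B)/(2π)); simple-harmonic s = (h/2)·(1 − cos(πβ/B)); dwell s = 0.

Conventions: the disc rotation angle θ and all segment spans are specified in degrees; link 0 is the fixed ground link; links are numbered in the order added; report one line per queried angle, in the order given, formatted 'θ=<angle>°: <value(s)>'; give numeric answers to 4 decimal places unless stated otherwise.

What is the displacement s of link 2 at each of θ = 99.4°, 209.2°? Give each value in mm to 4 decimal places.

segment 1 (0° to 52.2°, uniform, h = 5) is passed completely: s = 0.0000 + (5) = 5.0000
θ = 99.4° falls in segment 2 (52.2° to 111.7°, uniform, h = -5): β = 99.4 − 52.2 = 47.2°, B = 59.5°; Δs = -5·47.2/59.5 = -3.9664; s = 5.0000 − 3.9664 = 1.0336
segment 2 (52.2° to 111.7°, uniform, h = -5) is passed completely: s = 5.0000 + (-5) = 0.0000
θ = 209.2° falls in segment 3 (111.7° to 217.9°, cycloidal, h = 29): β = 209.2 − 111.7 = 97.5°, B = 106.2°; Δs = 29·(0.9181 − sin(2π·0.9181)/(2π)) = 28.8965; s = 0.0000 + 28.8965 = 28.8965

θ=99.4°: 1.0336
θ=209.2°: 28.8965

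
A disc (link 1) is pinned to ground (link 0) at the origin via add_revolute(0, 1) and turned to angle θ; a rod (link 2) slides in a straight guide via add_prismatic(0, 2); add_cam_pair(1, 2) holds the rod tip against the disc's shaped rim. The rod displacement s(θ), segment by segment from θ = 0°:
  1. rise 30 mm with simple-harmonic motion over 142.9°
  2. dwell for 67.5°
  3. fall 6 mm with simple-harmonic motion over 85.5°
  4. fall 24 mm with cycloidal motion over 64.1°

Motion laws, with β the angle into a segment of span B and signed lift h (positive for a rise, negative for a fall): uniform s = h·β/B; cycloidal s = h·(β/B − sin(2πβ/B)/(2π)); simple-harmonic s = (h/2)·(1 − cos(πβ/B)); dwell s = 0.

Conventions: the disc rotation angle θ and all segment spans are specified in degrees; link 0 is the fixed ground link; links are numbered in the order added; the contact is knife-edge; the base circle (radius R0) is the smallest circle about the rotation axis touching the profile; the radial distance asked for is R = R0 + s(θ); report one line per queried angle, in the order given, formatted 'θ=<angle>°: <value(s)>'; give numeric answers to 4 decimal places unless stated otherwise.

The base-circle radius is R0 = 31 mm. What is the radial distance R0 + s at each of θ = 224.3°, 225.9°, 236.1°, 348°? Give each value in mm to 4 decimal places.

segment 1 (0° to 142.9°, simple-harmonic, h = 30) is passed completely: s = 0.0000 + (30) = 30.0000
segment 2 (142.9° to 210.4°, dwell): s unchanged at 30.0000
θ = 224.3° falls in segment 3 (210.4° to 295.9°, simple-harmonic, h = -6): β = 224.3 − 210.4 = 13.9°, B = 85.5°; Δs = -6/2·(1 − cos(π·0.1626)) = -0.3828; s = 30.0000 − 0.3828 = 29.6172
θ = 225.9° falls in segment 3 (210.4° to 295.9°, simple-harmonic, h = -6): β = 225.9 − 210.4 = 15.5°, B = 85.5°; Δs = -6/2·(1 − cos(π·0.1813)) = -0.4735; s = 30.0000 − 0.4735 = 29.5265
θ = 236.1° falls in segment 3 (210.4° to 295.9°, simple-harmonic, h = -6): β = 236.1 − 210.4 = 25.7°, B = 85.5°; Δs = -6/2·(1 − cos(π·0.3006)) = -1.2411; s = 30.0000 − 1.2411 = 28.7589
segment 3 (210.4° to 295.9°, simple-harmonic, h = -6) is passed completely: s = 30.0000 + (-6) = 24.0000
θ = 348° falls in segment 4 (295.9° to 360°, cycloidal, h = -24): β = 348 − 295.9 = 52.1°, B = 64.1°; Δs = -24·(0.8128 − sin(2π·0.8128)/(2π)) = -23.0333; s = 24.0000 − 23.0333 = 0.9667
θ=224.3°: R = R0 + s = 31 + 29.6172 = 60.6172
θ=225.9°: R = R0 + s = 31 + 29.5265 = 60.5265
θ=236.1°: R = R0 + s = 31 + 28.7589 = 59.7589
θ=348°: R = R0 + s = 31 + 0.9667 = 31.9667

θ=224.3°: 60.6172
θ=225.9°: 60.5265
θ=236.1°: 59.7589
θ=348°: 31.9667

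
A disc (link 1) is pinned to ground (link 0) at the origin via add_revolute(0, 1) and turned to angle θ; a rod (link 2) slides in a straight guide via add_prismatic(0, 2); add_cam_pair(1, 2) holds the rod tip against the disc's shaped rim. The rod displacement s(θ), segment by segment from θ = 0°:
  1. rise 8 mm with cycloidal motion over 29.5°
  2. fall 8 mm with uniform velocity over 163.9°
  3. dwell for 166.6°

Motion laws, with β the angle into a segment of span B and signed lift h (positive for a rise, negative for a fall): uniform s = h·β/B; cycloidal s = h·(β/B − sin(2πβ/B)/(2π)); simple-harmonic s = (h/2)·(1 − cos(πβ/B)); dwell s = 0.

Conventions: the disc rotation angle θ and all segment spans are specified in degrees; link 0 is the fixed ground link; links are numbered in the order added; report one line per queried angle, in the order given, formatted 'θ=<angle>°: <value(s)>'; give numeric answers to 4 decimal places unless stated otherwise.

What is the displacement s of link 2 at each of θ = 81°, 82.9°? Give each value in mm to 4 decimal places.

segment 1 (0° to 29.5°, cycloidal, h = 8) is passed completely: s = 0.0000 + (8) = 8.0000
θ = 81° falls in segment 2 (29.5° to 193.4°, uniform, h = -8): β = 81 − 29.5 = 51.5°, B = 163.9°; Δs = -8·51.5/163.9 = -2.5137; s = 8.0000 − 2.5137 = 5.4863
θ = 82.9° falls in segment 2 (29.5° to 193.4°, uniform, h = -8): β = 82.9 − 29.5 = 53.4°, B = 163.9°; Δs = -8·53.4/163.9 = -2.6065; s = 8.0000 − 2.6065 = 5.3935

θ=81°: 5.4863
θ=82.9°: 5.3935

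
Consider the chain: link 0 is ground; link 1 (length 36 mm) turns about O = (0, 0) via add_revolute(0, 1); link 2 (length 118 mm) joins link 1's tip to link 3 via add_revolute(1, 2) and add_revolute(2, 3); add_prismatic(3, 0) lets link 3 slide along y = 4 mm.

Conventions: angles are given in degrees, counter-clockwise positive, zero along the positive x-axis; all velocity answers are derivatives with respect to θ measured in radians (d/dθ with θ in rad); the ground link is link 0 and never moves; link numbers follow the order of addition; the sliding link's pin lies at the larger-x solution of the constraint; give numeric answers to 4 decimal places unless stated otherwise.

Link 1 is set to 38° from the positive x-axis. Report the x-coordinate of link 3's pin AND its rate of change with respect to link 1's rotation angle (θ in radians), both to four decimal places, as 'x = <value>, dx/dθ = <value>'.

geometry: r = 36 mm, L = 118 mm, e = 4 mm
crank pin P = (r cos θ, r sin θ) = (28.368387, 22.163813)
h = r sin θ − e = 22.163813 − 4 = 18.163813
x = r cos θ + √(L² − h²) = 28.368387 + 116.593636 = 144.962023
dx/dθ = −r sin θ − h·r cos θ/√(L² − h²) (θ in radians; h = 18.163813) = -26.583249

x = 144.9620, dx/dθ = -26.5832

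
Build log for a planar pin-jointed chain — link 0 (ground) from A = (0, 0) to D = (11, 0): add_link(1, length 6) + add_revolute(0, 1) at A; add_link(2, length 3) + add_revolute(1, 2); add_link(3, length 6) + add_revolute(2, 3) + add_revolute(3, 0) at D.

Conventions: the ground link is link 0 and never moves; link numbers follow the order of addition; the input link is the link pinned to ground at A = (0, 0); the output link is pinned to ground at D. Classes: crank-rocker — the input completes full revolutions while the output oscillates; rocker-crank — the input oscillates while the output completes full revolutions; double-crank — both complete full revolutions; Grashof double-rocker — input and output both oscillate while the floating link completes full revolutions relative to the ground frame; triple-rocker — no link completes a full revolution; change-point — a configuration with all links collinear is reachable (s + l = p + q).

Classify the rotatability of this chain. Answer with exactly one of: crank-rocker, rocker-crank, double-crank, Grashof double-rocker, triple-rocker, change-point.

lengths: ground=11, input=6, coupler=3, output=6
sorted: s=3 (shortest), l=11 (longest), p+q=12
s + l = 14 vs p + q = 12
s + l > p + q → non-Grashof → no link fully rotates → triple-rocker

triple-rocker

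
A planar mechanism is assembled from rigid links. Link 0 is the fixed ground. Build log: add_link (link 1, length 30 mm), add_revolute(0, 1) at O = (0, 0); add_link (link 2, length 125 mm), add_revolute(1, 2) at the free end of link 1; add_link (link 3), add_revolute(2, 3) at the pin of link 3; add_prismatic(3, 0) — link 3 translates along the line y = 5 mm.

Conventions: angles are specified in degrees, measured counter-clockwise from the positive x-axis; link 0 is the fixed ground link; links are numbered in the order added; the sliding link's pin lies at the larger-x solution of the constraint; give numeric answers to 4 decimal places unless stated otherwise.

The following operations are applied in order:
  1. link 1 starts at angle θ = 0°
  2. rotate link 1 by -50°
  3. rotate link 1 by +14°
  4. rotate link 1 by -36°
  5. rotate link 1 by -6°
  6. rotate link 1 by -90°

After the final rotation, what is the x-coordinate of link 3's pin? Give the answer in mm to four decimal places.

geometry: r = 30 mm, L = 125 mm, e = 5 mm; θ starts at 0°
rotate link 1 by -50°: θ ← 0° -50° = -50°
rotate link 1 by +14°: θ ← -50° +14° = -36°
rotate link 1 by -36°: θ ← -36° -36° = -72°
rotate link 1 by -6°: θ ← -72° -6° = -78°
rotate link 1 by -90°: θ ← -78° -90° = -168°
crank pin P = (r cos θ, r sin θ) = (-29.344428, -6.237351)
h = r sin θ − e = -6.237351 − 5 = -11.237351
x = r cos θ + √(L² − h²) = -29.344428 + 124.493863 = 95.149435

95.1494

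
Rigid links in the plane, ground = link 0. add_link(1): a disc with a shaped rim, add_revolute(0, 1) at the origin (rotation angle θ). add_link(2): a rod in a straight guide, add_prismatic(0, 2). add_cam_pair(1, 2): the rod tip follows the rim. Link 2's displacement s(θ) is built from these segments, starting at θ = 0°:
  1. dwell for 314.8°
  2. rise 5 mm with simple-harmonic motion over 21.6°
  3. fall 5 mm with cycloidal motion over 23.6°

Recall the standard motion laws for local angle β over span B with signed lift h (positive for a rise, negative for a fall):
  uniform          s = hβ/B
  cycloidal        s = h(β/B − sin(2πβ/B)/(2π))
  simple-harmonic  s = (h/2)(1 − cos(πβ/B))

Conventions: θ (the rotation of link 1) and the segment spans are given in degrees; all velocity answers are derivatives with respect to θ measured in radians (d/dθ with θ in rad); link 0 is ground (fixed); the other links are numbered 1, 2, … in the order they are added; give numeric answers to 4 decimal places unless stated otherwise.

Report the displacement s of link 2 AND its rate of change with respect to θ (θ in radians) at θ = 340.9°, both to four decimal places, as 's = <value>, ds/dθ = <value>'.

segment 1 (0° to 314.8°, dwell): s unchanged at 0.0000
segment 2 (314.8° to 336.4°, simple-harmonic, h = 5) is passed completely: s = 0.0000 + (5) = 5.0000
θ = 340.9° falls in segment 3 (336.4° to 360°, cycloidal, h = -5): β = 340.9 − 336.4 = 4.5°, B = 23.6°; Δs = -5·(0.1907 − sin(2π·0.1907)/(2π)) = -0.2123; s = 5.0000 − 0.2123 = 4.7877
velocity in seg [336.4°–360°] (cycloidal), θ in radians: β = 4.5° = 0.0785 rad, B = 23.6° = 0.4119 rad; ds/dθ = (h/B)(1 − cos(2πβ/B)) = ((-5)/0.4119)(1 − cos(2π·0.1907)) = -7.718414 mm/rad

s = 4.7877, ds/dθ = -7.7184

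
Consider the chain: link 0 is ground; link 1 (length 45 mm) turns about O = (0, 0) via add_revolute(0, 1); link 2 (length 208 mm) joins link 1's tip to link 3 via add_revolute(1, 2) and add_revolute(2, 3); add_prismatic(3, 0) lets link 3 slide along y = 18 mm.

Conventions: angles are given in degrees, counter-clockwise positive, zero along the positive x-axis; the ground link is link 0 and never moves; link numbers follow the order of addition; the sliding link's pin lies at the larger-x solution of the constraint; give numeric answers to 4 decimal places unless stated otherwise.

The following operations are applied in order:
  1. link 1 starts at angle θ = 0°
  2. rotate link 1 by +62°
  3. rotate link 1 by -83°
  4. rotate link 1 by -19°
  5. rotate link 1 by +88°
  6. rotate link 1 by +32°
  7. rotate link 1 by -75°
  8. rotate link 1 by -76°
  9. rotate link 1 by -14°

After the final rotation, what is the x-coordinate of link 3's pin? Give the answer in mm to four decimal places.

geometry: r = 45 mm, L = 208 mm, e = 18 mm; θ starts at 0°
rotate link 1 by +62°: θ ← 0° +62° = 62°
rotate link 1 by -83°: θ ← 62° -83° = -21°
rotate link 1 by -19°: θ ← -21° -19° = -40°
rotate link 1 by +88°: θ ← -40° +88° = 48°
rotate link 1 by +32°: θ ← 48° +32° = 80°
rotate link 1 by -75°: θ ← 80° -75° = 5°
rotate link 1 by -76°: θ ← 5° -76° = -71°
rotate link 1 by -14°: θ ← -71° -14° = -85°
crank pin P = (r cos θ, r sin θ) = (3.922008, -44.828761)
h = r sin θ − e = -44.828761 − 18 = -62.828761
x = r cos θ + √(L² − h²) = 3.922008 + 198.284005 = 202.206014

202.2060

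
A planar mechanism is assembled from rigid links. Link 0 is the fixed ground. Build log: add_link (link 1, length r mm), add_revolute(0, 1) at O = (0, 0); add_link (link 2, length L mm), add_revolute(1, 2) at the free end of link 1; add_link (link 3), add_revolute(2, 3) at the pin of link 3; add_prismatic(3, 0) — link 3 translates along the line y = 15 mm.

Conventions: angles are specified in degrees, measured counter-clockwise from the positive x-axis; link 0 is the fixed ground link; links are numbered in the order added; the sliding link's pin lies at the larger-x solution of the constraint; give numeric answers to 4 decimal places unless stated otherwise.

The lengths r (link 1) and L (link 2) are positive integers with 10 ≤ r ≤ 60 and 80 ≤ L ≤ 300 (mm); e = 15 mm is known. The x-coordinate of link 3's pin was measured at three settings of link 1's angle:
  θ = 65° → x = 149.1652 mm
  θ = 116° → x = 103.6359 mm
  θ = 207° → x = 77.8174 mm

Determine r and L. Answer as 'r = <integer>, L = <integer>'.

constraint per measurement: (x − r cos θ)² + (r sin θ − e)² = L²
subtracting the θ₁ and θ₂ equations cancels the r² and L² terms:
r = (x₁² − x₂²) / (2[(x₁cos θ₁ + e sin θ₁) − (x₂cos θ₂ + e sin θ₂)]) = 53.0000 → r = 53
L² = (x₁ − r cos θ₁)² + (r sin θ₁ − e)² = 17160.9941 → L = 131.0000 → L = 131
check at θ₃=207°: x = 77.8174 (printed 77.8174) ✓

r = 53, L = 131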